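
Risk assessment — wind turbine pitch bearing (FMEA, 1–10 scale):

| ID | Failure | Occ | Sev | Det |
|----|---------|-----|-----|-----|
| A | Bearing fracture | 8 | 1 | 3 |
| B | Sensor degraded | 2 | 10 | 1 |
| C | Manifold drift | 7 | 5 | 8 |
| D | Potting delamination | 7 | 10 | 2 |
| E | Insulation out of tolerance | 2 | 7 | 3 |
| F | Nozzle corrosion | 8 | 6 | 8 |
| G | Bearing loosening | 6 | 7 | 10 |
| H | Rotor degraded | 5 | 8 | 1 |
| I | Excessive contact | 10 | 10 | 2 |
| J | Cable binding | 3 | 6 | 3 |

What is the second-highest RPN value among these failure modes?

RPN = Severity × Occurrence × Detection:
  A: 1 × 8 × 3 = 24
  B: 10 × 2 × 1 = 20
  C: 5 × 7 × 8 = 280
  D: 10 × 7 × 2 = 140
  E: 7 × 2 × 3 = 42
  F: 6 × 8 × 8 = 384
  G: 7 × 6 × 10 = 420
  H: 8 × 5 × 1 = 40
  I: 10 × 10 × 2 = 200
  J: 6 × 3 × 3 = 54
Sorted descending: 420, 384, 280, 200, 140, 54, 42, 40, 24, 20.
The second-highest RPN is 384 (F).

384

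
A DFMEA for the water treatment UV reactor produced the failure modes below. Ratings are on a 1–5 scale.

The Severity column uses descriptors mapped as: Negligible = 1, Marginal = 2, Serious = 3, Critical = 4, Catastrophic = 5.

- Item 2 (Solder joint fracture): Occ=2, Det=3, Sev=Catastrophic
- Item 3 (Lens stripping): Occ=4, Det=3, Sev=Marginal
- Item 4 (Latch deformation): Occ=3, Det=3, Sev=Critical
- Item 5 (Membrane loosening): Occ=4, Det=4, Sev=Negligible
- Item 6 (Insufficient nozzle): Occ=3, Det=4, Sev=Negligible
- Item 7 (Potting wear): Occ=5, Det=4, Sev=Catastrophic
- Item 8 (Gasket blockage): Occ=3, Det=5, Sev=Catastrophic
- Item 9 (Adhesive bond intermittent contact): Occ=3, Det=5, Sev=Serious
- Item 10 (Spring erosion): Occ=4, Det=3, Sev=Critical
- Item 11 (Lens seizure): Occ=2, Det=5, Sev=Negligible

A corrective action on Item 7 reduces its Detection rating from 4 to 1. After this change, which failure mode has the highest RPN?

RPN = Severity × Occurrence × Detection:
  Item 2: 5 × 2 × 3 = 30
  Item 3: 2 × 4 × 3 = 24
  Item 4: 4 × 3 × 3 = 36
  Item 5: 1 × 4 × 4 = 16
  Item 6: 1 × 3 × 4 = 12
  Item 7: 5 × 5 × 4 = 100
  Item 8: 5 × 3 × 5 = 75
  Item 9: 3 × 3 × 5 = 45
  Item 10: 4 × 4 × 3 = 48
  Item 11: 1 × 2 × 5 = 10
After action: Item 7 → 5 × 5 × 1 = 25.
Revised RPNs: Item 8=75, Item 10=48, Item 9=45, Item 4=36, Item 2=30, Item 7=25, Item 3=24, Item 5=16, Item 6=12, Item 11=10.
Highest is now Item 8 (75).

Item 8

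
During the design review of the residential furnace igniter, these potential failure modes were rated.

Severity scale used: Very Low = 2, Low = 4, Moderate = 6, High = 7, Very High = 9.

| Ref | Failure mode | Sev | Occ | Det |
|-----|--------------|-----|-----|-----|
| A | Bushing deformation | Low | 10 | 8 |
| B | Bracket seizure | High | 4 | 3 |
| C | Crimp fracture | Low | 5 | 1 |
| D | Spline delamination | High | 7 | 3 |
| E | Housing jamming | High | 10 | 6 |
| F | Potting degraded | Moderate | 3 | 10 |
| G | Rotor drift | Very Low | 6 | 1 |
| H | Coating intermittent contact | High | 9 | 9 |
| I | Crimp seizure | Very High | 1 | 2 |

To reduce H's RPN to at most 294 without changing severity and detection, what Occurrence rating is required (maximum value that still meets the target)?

4

H: S=7, O=9, D=9 → current RPN = 567.
Fixed product = 63. Need 63 × O ≤ 294, so O ≤ 294/63 = 4.67.
Maximum integer Occurrence rating = 4 (gives RPN 252; O=5 would give 315 > 294).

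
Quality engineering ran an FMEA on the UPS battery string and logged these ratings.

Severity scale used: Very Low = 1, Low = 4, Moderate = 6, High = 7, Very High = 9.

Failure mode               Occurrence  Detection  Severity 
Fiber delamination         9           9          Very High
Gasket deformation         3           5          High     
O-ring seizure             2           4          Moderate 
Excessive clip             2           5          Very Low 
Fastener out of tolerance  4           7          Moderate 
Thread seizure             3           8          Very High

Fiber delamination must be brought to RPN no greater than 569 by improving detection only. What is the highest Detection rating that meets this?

Fiber delamination: S=9, O=9, D=9 → current RPN = 729.
Fixed product = 81. Need 81 × D ≤ 569, so D ≤ 569/81 = 7.02.
Maximum integer Detection rating = 7 (gives RPN 567; D=8 would give 648 > 569).

7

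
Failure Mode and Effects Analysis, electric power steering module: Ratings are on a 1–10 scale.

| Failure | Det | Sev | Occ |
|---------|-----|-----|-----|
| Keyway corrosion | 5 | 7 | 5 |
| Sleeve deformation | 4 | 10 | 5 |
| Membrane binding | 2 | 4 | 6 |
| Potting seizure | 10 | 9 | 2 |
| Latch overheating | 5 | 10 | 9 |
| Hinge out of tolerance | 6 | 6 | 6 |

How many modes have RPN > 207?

2

RPN = Severity × Occurrence × Detection:
  Keyway corrosion: 7 × 5 × 5 = 175
  Sleeve deformation: 10 × 5 × 4 = 200
  Membrane binding: 4 × 6 × 2 = 48
  Potting seizure: 9 × 2 × 10 = 180
  Latch overheating: 10 × 9 × 5 = 450
  Hinge out of tolerance: 6 × 6 × 6 = 216
Modes with RPN > 207: Latch overheating (450), Hinge out of tolerance (216) → 2.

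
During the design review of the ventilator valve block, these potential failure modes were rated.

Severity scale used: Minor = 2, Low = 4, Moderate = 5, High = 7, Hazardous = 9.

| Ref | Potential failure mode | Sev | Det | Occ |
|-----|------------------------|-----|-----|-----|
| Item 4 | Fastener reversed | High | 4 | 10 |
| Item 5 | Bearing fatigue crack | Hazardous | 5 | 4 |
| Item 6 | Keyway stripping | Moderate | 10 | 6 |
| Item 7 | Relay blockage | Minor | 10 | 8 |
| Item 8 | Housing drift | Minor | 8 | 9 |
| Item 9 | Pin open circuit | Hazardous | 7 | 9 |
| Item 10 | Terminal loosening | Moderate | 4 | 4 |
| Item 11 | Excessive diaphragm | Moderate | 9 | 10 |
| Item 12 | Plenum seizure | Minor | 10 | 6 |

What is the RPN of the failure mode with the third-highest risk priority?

300

RPN = Severity × Occurrence × Detection:
  Item 4: 7 × 10 × 4 = 280
  Item 5: 9 × 4 × 5 = 180
  Item 6: 5 × 6 × 10 = 300
  Item 7: 2 × 8 × 10 = 160
  Item 8: 2 × 9 × 8 = 144
  Item 9: 9 × 9 × 7 = 567
  Item 10: 5 × 4 × 4 = 80
  Item 11: 5 × 10 × 9 = 450
  Item 12: 2 × 6 × 10 = 120
Sorted descending: 567, 450, 300, 280, 180, 160, 144, 120, 80.
The third-highest RPN is 300 (Item 6).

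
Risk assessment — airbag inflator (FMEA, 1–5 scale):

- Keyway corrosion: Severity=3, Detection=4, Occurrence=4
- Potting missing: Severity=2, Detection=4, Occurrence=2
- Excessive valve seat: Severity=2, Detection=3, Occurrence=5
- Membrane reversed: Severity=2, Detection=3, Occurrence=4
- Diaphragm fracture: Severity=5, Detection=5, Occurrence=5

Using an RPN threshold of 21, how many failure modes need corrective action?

RPN = Severity × Occurrence × Detection:
  Keyway corrosion: 3 × 4 × 4 = 48
  Potting missing: 2 × 2 × 4 = 16
  Excessive valve seat: 2 × 5 × 3 = 30
  Membrane reversed: 2 × 4 × 3 = 24
  Diaphragm fracture: 5 × 5 × 5 = 125
Modes with RPN ≥ 21: Keyway corrosion (48), Excessive valve seat (30), Membrane reversed (24), Diaphragm fracture (125) → 4.

4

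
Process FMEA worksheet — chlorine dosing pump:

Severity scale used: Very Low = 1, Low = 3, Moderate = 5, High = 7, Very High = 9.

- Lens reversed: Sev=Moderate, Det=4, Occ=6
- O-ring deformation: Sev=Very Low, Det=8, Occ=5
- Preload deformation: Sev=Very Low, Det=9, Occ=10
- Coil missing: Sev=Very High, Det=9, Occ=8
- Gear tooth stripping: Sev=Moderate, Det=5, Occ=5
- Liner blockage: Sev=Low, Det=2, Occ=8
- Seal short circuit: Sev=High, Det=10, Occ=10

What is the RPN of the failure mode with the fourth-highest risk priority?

120

RPN = Severity × Occurrence × Detection:
  Lens reversed: 5 × 6 × 4 = 120
  O-ring deformation: 1 × 5 × 8 = 40
  Preload deformation: 1 × 10 × 9 = 90
  Coil missing: 9 × 8 × 9 = 648
  Gear tooth stripping: 5 × 5 × 5 = 125
  Liner blockage: 3 × 8 × 2 = 48
  Seal short circuit: 7 × 10 × 10 = 700
Sorted descending: 700, 648, 125, 120, 90, 48, 40.
The fourth-highest RPN is 120 (Lens reversed).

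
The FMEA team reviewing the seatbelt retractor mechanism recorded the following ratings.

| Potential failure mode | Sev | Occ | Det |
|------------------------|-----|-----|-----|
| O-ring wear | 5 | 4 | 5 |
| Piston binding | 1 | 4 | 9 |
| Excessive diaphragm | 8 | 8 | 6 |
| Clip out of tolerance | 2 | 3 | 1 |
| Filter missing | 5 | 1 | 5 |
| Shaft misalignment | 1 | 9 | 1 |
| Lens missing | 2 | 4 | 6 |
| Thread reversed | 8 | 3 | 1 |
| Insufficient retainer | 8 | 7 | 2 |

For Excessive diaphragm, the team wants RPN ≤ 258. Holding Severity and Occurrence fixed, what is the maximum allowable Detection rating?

4

Excessive diaphragm: S=8, O=8, D=6 → current RPN = 384.
Fixed product = 64. Need 64 × D ≤ 258, so D ≤ 258/64 = 4.03.
Maximum integer Detection rating = 4 (gives RPN 256; D=5 would give 320 > 258).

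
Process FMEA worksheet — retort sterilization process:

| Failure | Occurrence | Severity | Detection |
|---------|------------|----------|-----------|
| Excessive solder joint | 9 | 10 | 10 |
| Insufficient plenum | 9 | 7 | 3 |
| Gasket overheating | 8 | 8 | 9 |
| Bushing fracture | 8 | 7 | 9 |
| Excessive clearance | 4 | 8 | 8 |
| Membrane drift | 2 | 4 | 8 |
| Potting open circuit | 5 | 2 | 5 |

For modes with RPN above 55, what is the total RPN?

2489

RPN = Severity × Occurrence × Detection:
  Excessive solder joint: 10 × 9 × 10 = 900
  Insufficient plenum: 7 × 9 × 3 = 189
  Gasket overheating: 8 × 8 × 9 = 576
  Bushing fracture: 7 × 8 × 9 = 504
  Excessive clearance: 8 × 4 × 8 = 256
  Membrane drift: 4 × 2 × 8 = 64
  Potting open circuit: 2 × 5 × 5 = 50
RPN > 55: Excessive solder joint (900), Insufficient plenum (189), Gasket overheating (576), Bushing fracture (504), Excessive clearance (256), Membrane drift (64).
Sum: 900 + 189 + 576 + 504 + 256 + 64 = 2489.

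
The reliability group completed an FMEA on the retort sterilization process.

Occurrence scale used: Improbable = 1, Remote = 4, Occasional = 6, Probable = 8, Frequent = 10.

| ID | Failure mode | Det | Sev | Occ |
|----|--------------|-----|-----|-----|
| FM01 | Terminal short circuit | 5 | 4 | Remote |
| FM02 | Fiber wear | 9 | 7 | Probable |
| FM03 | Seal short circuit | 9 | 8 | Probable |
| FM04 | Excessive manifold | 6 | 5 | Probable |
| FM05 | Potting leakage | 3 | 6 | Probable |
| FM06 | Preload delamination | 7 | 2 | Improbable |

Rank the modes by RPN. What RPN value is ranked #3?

RPN = Severity × Occurrence × Detection:
  FM01: 4 × 4 × 5 = 80
  FM02: 7 × 8 × 9 = 504
  FM03: 8 × 8 × 9 = 576
  FM04: 5 × 8 × 6 = 240
  FM05: 6 × 8 × 3 = 144
  FM06: 2 × 1 × 7 = 14
Sorted descending: 576, 504, 240, 144, 80, 14.
The third-highest RPN is 240 (FM04).

240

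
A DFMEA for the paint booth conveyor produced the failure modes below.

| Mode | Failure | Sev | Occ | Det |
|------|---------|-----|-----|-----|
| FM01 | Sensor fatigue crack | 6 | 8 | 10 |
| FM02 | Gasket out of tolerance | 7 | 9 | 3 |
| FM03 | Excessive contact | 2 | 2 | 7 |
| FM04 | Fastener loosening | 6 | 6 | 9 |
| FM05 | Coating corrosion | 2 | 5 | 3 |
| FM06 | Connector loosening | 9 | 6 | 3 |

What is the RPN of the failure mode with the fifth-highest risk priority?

30

RPN = Severity × Occurrence × Detection:
  FM01: 6 × 8 × 10 = 480
  FM02: 7 × 9 × 3 = 189
  FM03: 2 × 2 × 7 = 28
  FM04: 6 × 6 × 9 = 324
  FM05: 2 × 5 × 3 = 30
  FM06: 9 × 6 × 3 = 162
Sorted descending: 480, 324, 189, 162, 30, 28.
The fifth-highest RPN is 30 (FM05).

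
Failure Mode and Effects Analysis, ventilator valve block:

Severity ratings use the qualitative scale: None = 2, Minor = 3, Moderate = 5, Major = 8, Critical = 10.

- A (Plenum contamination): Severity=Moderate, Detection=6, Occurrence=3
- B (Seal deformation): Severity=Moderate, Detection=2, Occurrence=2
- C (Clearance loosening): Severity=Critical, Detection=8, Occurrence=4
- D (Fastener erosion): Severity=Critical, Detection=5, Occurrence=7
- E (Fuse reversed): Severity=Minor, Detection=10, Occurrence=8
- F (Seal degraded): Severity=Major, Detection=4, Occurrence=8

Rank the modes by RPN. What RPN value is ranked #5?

RPN = Severity × Occurrence × Detection:
  A: 5 × 3 × 6 = 90
  B: 5 × 2 × 2 = 20
  C: 10 × 4 × 8 = 320
  D: 10 × 7 × 5 = 350
  E: 3 × 8 × 10 = 240
  F: 8 × 8 × 4 = 256
Sorted descending: 350, 320, 256, 240, 90, 20.
The fifth-highest RPN is 90 (A).

90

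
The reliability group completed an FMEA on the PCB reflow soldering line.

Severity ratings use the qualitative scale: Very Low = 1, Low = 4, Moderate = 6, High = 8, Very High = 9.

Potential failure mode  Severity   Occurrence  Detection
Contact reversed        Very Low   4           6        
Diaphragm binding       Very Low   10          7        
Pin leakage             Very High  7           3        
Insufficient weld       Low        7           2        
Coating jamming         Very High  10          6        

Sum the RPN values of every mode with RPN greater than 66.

RPN = Severity × Occurrence × Detection:
  Contact reversed: 1 × 4 × 6 = 24
  Diaphragm binding: 1 × 10 × 7 = 70
  Pin leakage: 9 × 7 × 3 = 189
  Insufficient weld: 4 × 7 × 2 = 56
  Coating jamming: 9 × 10 × 6 = 540
RPN > 66: Diaphragm binding (70), Pin leakage (189), Coating jamming (540).
Sum: 70 + 189 + 540 = 799.

799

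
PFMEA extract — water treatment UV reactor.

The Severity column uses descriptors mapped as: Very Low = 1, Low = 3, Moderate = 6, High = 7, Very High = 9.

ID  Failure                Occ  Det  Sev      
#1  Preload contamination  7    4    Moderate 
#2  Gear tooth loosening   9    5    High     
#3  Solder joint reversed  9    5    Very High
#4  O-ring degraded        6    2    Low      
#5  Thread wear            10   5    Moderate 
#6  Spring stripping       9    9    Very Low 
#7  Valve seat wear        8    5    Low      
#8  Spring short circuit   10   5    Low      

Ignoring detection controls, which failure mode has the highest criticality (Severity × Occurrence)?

Criticality = Severity × Occurrence:
  #1: 6 × 7 = 42
  #2: 7 × 9 = 63
  #3: 9 × 9 = 81
  #4: 3 × 6 = 18
  #5: 6 × 10 = 60
  #6: 1 × 9 = 9
  #7: 3 × 8 = 24
  #8: 3 × 10 = 30
Highest criticality is 81 → #3.

#3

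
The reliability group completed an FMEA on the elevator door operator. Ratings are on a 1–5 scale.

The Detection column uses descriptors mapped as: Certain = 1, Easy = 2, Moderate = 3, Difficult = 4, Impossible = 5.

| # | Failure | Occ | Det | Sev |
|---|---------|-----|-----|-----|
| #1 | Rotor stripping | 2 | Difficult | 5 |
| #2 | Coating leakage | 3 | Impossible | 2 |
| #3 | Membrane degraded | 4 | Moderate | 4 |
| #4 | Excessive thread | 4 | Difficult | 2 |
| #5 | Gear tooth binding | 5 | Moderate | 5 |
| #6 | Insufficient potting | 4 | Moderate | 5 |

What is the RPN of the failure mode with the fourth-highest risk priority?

40

RPN = Severity × Occurrence × Detection:
  #1: 5 × 2 × 4 = 40
  #2: 2 × 3 × 5 = 30
  #3: 4 × 4 × 3 = 48
  #4: 2 × 4 × 4 = 32
  #5: 5 × 5 × 3 = 75
  #6: 5 × 4 × 3 = 60
Sorted descending: 75, 60, 48, 40, 32, 30.
The fourth-highest RPN is 40 (#1).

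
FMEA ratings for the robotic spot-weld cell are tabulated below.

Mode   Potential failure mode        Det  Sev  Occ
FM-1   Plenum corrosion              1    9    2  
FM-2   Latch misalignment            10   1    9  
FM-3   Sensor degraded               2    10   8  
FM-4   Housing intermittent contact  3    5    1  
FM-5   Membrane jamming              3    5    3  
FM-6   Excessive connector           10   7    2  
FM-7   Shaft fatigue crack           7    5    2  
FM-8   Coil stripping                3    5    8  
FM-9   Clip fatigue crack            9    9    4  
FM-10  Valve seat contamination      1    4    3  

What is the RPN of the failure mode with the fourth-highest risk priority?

RPN = Severity × Occurrence × Detection:
  FM-1: 9 × 2 × 1 = 18
  FM-2: 1 × 9 × 10 = 90
  FM-3: 10 × 8 × 2 = 160
  FM-4: 5 × 1 × 3 = 15
  FM-5: 5 × 3 × 3 = 45
  FM-6: 7 × 2 × 10 = 140
  FM-7: 5 × 2 × 7 = 70
  FM-8: 5 × 8 × 3 = 120
  FM-9: 9 × 4 × 9 = 324
  FM-10: 4 × 3 × 1 = 12
Sorted descending: 324, 160, 140, 120, 90, 70, 45, 18, 15, 12.
The fourth-highest RPN is 120 (FM-8).

120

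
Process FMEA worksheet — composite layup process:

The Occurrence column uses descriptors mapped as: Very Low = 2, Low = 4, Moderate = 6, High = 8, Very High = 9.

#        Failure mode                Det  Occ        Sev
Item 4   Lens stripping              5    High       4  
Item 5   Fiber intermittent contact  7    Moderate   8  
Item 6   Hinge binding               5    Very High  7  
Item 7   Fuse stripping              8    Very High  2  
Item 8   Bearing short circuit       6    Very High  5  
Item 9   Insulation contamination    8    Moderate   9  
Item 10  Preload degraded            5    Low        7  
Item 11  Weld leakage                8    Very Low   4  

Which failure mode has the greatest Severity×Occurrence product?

Criticality = Severity × Occurrence:
  Item 4: 4 × 8 = 32
  Item 5: 8 × 6 = 48
  Item 6: 7 × 9 = 63
  Item 7: 2 × 9 = 18
  Item 8: 5 × 9 = 45
  Item 9: 9 × 6 = 54
  Item 10: 7 × 4 = 28
  Item 11: 4 × 2 = 8
Highest criticality is 63 → Item 6.

Item 6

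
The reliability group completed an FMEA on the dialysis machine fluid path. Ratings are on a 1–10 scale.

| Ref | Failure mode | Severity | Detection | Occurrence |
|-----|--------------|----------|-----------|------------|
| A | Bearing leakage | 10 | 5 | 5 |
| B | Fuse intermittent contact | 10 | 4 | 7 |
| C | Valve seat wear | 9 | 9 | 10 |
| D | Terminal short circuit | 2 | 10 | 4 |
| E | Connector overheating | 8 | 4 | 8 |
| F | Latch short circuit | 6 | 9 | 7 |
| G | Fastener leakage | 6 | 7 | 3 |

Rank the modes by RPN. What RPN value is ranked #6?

RPN = Severity × Occurrence × Detection:
  A: 10 × 5 × 5 = 250
  B: 10 × 7 × 4 = 280
  C: 9 × 10 × 9 = 810
  D: 2 × 4 × 10 = 80
  E: 8 × 8 × 4 = 256
  F: 6 × 7 × 9 = 378
  G: 6 × 3 × 7 = 126
Sorted descending: 810, 378, 280, 256, 250, 126, 80.
The sixth-highest RPN is 126 (G).

126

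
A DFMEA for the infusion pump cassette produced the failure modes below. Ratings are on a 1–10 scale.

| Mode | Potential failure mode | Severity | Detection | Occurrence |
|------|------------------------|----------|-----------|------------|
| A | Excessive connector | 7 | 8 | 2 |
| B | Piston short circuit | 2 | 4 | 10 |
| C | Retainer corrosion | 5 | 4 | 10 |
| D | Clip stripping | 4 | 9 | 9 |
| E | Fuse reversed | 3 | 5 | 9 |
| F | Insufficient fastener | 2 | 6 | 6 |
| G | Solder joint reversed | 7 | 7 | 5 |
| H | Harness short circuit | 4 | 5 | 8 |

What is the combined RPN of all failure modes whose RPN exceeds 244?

RPN = Severity × Occurrence × Detection:
  A: 7 × 2 × 8 = 112
  B: 2 × 10 × 4 = 80
  C: 5 × 10 × 4 = 200
  D: 4 × 9 × 9 = 324
  E: 3 × 9 × 5 = 135
  F: 2 × 6 × 6 = 72
  G: 7 × 5 × 7 = 245
  H: 4 × 8 × 5 = 160
RPN > 244: D (324), G (245).
Sum: 324 + 245 = 569.

569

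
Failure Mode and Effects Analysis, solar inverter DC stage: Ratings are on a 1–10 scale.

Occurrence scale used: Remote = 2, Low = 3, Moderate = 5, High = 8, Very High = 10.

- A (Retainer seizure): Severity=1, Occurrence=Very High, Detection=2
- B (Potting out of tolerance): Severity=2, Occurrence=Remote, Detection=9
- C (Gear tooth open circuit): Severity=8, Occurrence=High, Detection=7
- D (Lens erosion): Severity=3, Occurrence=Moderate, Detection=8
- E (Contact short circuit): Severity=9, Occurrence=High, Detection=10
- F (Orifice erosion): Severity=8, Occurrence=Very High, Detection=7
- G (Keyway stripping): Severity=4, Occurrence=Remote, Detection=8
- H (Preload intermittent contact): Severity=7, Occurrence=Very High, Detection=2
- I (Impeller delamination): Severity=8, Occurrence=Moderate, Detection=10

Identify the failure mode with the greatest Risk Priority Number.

RPN = Severity × Occurrence × Detection:
  A: 1 × 10 × 2 = 20
  B: 2 × 2 × 9 = 36
  C: 8 × 8 × 7 = 448
  D: 3 × 5 × 8 = 120
  E: 9 × 8 × 10 = 720
  F: 8 × 10 × 7 = 560
  G: 4 × 2 × 8 = 64
  H: 7 × 10 × 2 = 140
  I: 8 × 5 × 10 = 400
Highest RPN is 720 → E.

E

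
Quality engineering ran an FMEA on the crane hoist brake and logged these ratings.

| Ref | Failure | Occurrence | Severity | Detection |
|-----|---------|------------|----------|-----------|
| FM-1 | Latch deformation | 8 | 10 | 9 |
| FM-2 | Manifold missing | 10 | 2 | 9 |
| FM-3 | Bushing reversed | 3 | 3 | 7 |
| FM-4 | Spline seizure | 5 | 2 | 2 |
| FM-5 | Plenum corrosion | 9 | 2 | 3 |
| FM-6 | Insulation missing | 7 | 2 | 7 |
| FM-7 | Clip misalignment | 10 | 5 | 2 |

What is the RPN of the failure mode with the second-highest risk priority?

RPN = Severity × Occurrence × Detection:
  FM-1: 10 × 8 × 9 = 720
  FM-2: 2 × 10 × 9 = 180
  FM-3: 3 × 3 × 7 = 63
  FM-4: 2 × 5 × 2 = 20
  FM-5: 2 × 9 × 3 = 54
  FM-6: 2 × 7 × 7 = 98
  FM-7: 5 × 10 × 2 = 100
Sorted descending: 720, 180, 100, 98, 63, 54, 20.
The second-highest RPN is 180 (FM-2).

180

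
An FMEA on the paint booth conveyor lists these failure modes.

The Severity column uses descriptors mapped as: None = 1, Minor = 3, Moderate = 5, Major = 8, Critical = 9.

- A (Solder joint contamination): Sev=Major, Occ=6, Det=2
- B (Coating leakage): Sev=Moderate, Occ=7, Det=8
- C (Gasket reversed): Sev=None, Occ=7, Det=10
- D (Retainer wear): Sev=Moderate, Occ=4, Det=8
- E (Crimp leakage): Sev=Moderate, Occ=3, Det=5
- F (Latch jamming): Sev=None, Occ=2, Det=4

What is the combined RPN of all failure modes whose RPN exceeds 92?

RPN = Severity × Occurrence × Detection:
  A: 8 × 6 × 2 = 96
  B: 5 × 7 × 8 = 280
  C: 1 × 7 × 10 = 70
  D: 5 × 4 × 8 = 160
  E: 5 × 3 × 5 = 75
  F: 1 × 2 × 4 = 8
RPN > 92: A (96), B (280), D (160).
Sum: 96 + 280 + 160 = 536.

536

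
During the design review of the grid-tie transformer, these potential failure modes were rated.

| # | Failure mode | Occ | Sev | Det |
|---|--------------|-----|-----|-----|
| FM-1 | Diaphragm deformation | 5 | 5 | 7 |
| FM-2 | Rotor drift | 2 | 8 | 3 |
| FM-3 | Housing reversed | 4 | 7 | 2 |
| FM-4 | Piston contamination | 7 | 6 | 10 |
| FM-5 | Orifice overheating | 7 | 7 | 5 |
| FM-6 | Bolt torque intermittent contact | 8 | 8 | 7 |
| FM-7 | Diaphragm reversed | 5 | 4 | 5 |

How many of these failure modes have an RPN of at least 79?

5

RPN = Severity × Occurrence × Detection:
  FM-1: 5 × 5 × 7 = 175
  FM-2: 8 × 2 × 3 = 48
  FM-3: 7 × 4 × 2 = 56
  FM-4: 6 × 7 × 10 = 420
  FM-5: 7 × 7 × 5 = 245
  FM-6: 8 × 8 × 7 = 448
  FM-7: 4 × 5 × 5 = 100
Modes with RPN ≥ 79: FM-1 (175), FM-4 (420), FM-5 (245), FM-6 (448), FM-7 (100) → 5.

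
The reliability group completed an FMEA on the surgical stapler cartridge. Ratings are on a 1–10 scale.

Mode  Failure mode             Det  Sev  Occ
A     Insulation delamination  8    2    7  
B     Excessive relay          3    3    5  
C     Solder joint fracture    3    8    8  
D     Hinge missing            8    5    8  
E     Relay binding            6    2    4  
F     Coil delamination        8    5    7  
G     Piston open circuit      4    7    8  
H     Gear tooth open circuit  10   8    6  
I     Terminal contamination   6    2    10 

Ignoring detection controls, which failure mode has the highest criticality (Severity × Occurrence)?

C

Criticality = Severity × Occurrence:
  A: 2 × 7 = 14
  B: 3 × 5 = 15
  C: 8 × 8 = 64
  D: 5 × 8 = 40
  E: 2 × 4 = 8
  F: 5 × 7 = 35
  G: 7 × 8 = 56
  H: 8 × 6 = 48
  I: 2 × 10 = 20
Highest criticality is 64 → C.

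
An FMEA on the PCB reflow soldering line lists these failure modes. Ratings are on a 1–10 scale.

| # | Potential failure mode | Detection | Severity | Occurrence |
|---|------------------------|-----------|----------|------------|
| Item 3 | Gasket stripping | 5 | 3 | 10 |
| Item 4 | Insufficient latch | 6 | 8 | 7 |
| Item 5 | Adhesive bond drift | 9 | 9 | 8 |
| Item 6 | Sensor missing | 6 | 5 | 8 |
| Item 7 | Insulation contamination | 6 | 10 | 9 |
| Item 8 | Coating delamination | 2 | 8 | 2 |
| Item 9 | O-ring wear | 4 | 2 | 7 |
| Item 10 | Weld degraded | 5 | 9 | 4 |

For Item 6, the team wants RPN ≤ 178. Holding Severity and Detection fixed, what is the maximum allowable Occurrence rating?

Item 6: S=5, O=8, D=6 → current RPN = 240.
Fixed product = 30. Need 30 × O ≤ 178, so O ≤ 178/30 = 5.93.
Maximum integer Occurrence rating = 5 (gives RPN 150; O=6 would give 180 > 178).

5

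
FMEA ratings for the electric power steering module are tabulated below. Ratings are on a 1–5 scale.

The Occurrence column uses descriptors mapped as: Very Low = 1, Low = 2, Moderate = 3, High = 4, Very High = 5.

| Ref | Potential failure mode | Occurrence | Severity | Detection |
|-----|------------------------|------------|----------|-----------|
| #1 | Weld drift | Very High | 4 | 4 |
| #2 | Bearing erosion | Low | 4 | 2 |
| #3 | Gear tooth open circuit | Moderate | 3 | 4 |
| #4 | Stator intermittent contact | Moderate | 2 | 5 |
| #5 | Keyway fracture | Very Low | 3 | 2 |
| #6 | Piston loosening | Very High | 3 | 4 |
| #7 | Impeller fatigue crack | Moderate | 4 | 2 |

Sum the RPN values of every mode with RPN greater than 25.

206

RPN = Severity × Occurrence × Detection:
  #1: 4 × 5 × 4 = 80
  #2: 4 × 2 × 2 = 16
  #3: 3 × 3 × 4 = 36
  #4: 2 × 3 × 5 = 30
  #5: 3 × 1 × 2 = 6
  #6: 3 × 5 × 4 = 60
  #7: 4 × 3 × 2 = 24
RPN > 25: #1 (80), #3 (36), #4 (30), #6 (60).
Sum: 80 + 36 + 30 + 60 = 206.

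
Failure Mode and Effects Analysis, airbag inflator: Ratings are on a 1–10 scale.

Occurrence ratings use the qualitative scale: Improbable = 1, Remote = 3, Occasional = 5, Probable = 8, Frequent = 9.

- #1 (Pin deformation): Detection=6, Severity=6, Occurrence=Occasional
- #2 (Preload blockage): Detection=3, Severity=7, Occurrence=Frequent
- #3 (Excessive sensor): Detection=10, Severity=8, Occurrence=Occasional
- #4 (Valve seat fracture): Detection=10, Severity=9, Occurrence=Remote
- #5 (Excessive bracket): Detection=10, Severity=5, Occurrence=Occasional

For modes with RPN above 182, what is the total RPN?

1109

RPN = Severity × Occurrence × Detection:
  #1: 6 × 5 × 6 = 180
  #2: 7 × 9 × 3 = 189
  #3: 8 × 5 × 10 = 400
  #4: 9 × 3 × 10 = 270
  #5: 5 × 5 × 10 = 250
RPN > 182: #2 (189), #3 (400), #4 (270), #5 (250).
Sum: 189 + 400 + 270 + 250 = 1109.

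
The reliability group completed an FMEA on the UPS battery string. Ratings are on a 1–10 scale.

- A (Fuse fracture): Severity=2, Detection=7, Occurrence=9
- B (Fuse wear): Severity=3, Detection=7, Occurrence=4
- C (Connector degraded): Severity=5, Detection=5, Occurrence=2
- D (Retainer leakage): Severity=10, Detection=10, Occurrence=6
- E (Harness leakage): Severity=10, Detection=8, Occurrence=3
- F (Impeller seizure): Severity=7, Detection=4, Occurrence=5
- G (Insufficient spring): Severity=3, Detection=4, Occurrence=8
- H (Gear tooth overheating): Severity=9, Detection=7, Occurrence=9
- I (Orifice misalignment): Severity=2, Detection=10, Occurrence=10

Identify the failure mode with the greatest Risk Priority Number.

D

RPN = Severity × Occurrence × Detection:
  A: 2 × 9 × 7 = 126
  B: 3 × 4 × 7 = 84
  C: 5 × 2 × 5 = 50
  D: 10 × 6 × 10 = 600
  E: 10 × 3 × 8 = 240
  F: 7 × 5 × 4 = 140
  G: 3 × 8 × 4 = 96
  H: 9 × 9 × 7 = 567
  I: 2 × 10 × 10 = 200
Highest RPN is 600 → D.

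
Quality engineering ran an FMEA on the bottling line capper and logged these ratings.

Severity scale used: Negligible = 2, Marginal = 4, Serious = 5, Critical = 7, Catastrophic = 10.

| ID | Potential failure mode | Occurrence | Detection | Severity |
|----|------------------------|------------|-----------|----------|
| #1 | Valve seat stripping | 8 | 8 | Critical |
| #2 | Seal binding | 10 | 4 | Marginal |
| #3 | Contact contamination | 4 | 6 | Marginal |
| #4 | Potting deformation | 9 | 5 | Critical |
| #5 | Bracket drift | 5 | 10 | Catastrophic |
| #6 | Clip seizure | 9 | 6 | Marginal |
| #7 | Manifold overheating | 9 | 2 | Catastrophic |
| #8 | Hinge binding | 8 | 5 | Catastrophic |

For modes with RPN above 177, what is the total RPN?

RPN = Severity × Occurrence × Detection:
  #1: 7 × 8 × 8 = 448
  #2: 4 × 10 × 4 = 160
  #3: 4 × 4 × 6 = 96
  #4: 7 × 9 × 5 = 315
  #5: 10 × 5 × 10 = 500
  #6: 4 × 9 × 6 = 216
  #7: 10 × 9 × 2 = 180
  #8: 10 × 8 × 5 = 400
RPN > 177: #1 (448), #4 (315), #5 (500), #6 (216), #7 (180), #8 (400).
Sum: 448 + 315 + 500 + 216 + 180 + 400 = 2059.

2059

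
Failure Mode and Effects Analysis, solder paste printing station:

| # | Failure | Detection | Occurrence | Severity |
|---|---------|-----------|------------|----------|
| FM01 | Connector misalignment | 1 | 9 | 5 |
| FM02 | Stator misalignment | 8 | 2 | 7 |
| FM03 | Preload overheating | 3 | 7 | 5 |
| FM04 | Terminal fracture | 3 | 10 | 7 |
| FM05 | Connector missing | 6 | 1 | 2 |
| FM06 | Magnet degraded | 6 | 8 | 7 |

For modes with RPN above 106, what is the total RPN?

658

RPN = Severity × Occurrence × Detection:
  FM01: 5 × 9 × 1 = 45
  FM02: 7 × 2 × 8 = 112
  FM03: 5 × 7 × 3 = 105
  FM04: 7 × 10 × 3 = 210
  FM05: 2 × 1 × 6 = 12
  FM06: 7 × 8 × 6 = 336
RPN > 106: FM02 (112), FM04 (210), FM06 (336).
Sum: 112 + 210 + 336 = 658.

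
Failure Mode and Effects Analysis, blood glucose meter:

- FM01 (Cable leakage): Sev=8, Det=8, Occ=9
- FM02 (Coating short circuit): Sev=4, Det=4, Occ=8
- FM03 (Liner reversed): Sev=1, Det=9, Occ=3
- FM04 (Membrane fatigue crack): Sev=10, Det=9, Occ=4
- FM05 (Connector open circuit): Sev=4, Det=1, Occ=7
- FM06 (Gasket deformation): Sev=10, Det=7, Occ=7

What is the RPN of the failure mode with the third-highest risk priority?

360

RPN = Severity × Occurrence × Detection:
  FM01: 8 × 9 × 8 = 576
  FM02: 4 × 8 × 4 = 128
  FM03: 1 × 3 × 9 = 27
  FM04: 10 × 4 × 9 = 360
  FM05: 4 × 7 × 1 = 28
  FM06: 10 × 7 × 7 = 490
Sorted descending: 576, 490, 360, 128, 28, 27.
The third-highest RPN is 360 (FM04).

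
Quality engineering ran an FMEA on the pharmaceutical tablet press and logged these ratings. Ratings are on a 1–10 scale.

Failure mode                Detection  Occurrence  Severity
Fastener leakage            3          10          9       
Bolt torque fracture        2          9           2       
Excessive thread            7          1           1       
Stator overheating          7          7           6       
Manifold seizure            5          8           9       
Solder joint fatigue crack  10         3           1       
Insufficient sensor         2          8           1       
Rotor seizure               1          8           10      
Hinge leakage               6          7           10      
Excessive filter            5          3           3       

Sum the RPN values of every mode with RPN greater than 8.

1551

RPN = Severity × Occurrence × Detection:
  Fastener leakage: 9 × 10 × 3 = 270
  Bolt torque fracture: 2 × 9 × 2 = 36
  Excessive thread: 1 × 1 × 7 = 7
  Stator overheating: 6 × 7 × 7 = 294
  Manifold seizure: 9 × 8 × 5 = 360
  Solder joint fatigue crack: 1 × 3 × 10 = 30
  Insufficient sensor: 1 × 8 × 2 = 16
  Rotor seizure: 10 × 8 × 1 = 80
  Hinge leakage: 10 × 7 × 6 = 420
  Excessive filter: 3 × 3 × 5 = 45
RPN > 8: Fastener leakage (270), Bolt torque fracture (36), Stator overheating (294), Manifold seizure (360), Solder joint fatigue crack (30), Insufficient sensor (16), Rotor seizure (80), Hinge leakage (420), Excessive filter (45).
Sum: 270 + 36 + 294 + 360 + 30 + 16 + 80 + 420 + 45 = 1551.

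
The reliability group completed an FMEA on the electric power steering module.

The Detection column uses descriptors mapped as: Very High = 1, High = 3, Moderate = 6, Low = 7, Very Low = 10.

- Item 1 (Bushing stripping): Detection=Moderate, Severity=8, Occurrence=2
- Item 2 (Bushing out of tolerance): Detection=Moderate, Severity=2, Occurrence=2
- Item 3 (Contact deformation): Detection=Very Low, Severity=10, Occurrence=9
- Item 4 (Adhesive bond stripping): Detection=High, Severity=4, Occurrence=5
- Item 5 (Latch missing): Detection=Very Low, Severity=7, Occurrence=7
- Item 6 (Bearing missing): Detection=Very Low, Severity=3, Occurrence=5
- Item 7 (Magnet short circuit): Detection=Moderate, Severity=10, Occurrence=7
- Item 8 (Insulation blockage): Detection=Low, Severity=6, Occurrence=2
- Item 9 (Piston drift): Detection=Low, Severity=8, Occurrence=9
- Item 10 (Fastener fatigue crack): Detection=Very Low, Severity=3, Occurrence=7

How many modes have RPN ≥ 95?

RPN = Severity × Occurrence × Detection:
  Item 1: 8 × 2 × 6 = 96
  Item 2: 2 × 2 × 6 = 24
  Item 3: 10 × 9 × 10 = 900
  Item 4: 4 × 5 × 3 = 60
  Item 5: 7 × 7 × 10 = 490
  Item 6: 3 × 5 × 10 = 150
  Item 7: 10 × 7 × 6 = 420
  Item 8: 6 × 2 × 7 = 84
  Item 9: 8 × 9 × 7 = 504
  Item 10: 3 × 7 × 10 = 210
Modes with RPN ≥ 95: Item 1 (96), Item 3 (900), Item 5 (490), Item 6 (150), Item 7 (420), Item 9 (504), Item 10 (210) → 7.

7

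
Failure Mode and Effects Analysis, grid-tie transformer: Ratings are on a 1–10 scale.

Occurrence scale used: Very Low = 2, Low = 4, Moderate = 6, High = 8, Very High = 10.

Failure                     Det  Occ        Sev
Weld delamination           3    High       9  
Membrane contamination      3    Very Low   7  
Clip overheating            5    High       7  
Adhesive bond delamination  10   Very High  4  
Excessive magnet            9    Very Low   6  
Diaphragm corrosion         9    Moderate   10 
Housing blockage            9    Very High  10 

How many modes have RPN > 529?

2

RPN = Severity × Occurrence × Detection:
  Weld delamination: 9 × 8 × 3 = 216
  Membrane contamination: 7 × 2 × 3 = 42
  Clip overheating: 7 × 8 × 5 = 280
  Adhesive bond delamination: 4 × 10 × 10 = 400
  Excessive magnet: 6 × 2 × 9 = 108
  Diaphragm corrosion: 10 × 6 × 9 = 540
  Housing blockage: 10 × 10 × 9 = 900
Modes with RPN > 529: Diaphragm corrosion (540), Housing blockage (900) → 2.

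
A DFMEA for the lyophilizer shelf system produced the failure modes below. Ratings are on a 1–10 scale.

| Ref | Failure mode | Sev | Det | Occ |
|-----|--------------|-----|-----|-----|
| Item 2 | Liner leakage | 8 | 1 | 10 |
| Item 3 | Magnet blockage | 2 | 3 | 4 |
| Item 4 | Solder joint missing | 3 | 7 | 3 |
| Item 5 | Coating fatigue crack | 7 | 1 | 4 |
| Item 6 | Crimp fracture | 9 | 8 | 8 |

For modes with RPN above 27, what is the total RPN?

747

RPN = Severity × Occurrence × Detection:
  Item 2: 8 × 10 × 1 = 80
  Item 3: 2 × 4 × 3 = 24
  Item 4: 3 × 3 × 7 = 63
  Item 5: 7 × 4 × 1 = 28
  Item 6: 9 × 8 × 8 = 576
RPN > 27: Item 2 (80), Item 4 (63), Item 5 (28), Item 6 (576).
Sum: 80 + 63 + 28 + 576 = 747.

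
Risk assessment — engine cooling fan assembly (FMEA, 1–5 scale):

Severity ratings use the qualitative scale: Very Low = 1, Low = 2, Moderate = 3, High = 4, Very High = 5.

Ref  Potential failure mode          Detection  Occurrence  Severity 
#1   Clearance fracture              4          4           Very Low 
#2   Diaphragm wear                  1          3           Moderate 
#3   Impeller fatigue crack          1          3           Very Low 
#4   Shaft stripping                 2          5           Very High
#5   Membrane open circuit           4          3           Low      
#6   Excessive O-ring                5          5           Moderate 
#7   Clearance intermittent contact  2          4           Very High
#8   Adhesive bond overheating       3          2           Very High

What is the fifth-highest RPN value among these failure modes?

24

RPN = Severity × Occurrence × Detection:
  #1: 1 × 4 × 4 = 16
  #2: 3 × 3 × 1 = 9
  #3: 1 × 3 × 1 = 3
  #4: 5 × 5 × 2 = 50
  #5: 2 × 3 × 4 = 24
  #6: 3 × 5 × 5 = 75
  #7: 5 × 4 × 2 = 40
  #8: 5 × 2 × 3 = 30
Sorted descending: 75, 50, 40, 30, 24, 16, 9, 3.
The fifth-highest RPN is 24 (#5).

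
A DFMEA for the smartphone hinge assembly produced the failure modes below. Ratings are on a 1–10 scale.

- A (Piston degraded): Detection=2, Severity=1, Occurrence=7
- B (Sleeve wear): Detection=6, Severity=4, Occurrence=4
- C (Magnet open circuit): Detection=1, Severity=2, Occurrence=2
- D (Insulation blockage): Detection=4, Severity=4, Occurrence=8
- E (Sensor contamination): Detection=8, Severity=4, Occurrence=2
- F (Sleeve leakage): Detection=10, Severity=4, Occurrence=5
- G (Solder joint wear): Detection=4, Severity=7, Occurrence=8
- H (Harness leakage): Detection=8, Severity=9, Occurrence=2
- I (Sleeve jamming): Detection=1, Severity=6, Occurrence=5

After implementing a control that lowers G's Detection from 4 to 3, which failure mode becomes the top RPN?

F

RPN = Severity × Occurrence × Detection:
  A: 1 × 7 × 2 = 14
  B: 4 × 4 × 6 = 96
  C: 2 × 2 × 1 = 4
  D: 4 × 8 × 4 = 128
  E: 4 × 2 × 8 = 64
  F: 4 × 5 × 10 = 200
  G: 7 × 8 × 4 = 224
  H: 9 × 2 × 8 = 144
  I: 6 × 5 × 1 = 30
After action: G → 7 × 8 × 3 = 168.
Revised RPNs: F=200, G=168, H=144, D=128, B=96, E=64, I=30, A=14, C=4.
Highest is now F (200).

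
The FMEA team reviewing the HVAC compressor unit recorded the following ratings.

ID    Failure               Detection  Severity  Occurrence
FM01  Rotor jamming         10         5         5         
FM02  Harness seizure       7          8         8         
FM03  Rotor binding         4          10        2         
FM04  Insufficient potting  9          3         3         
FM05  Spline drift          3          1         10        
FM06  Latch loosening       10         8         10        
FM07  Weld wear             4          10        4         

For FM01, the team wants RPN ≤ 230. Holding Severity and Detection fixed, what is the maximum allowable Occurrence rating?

4

FM01: S=5, O=5, D=10 → current RPN = 250.
Fixed product = 50. Need 50 × O ≤ 230, so O ≤ 230/50 = 4.60.
Maximum integer Occurrence rating = 4 (gives RPN 200; O=5 would give 250 > 230).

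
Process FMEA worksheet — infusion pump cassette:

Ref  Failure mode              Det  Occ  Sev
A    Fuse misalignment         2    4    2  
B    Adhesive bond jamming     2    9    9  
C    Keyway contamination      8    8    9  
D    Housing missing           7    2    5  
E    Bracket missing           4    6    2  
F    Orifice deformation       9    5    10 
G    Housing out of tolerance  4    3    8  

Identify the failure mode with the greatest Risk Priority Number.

RPN = Severity × Occurrence × Detection:
  A: 2 × 4 × 2 = 16
  B: 9 × 9 × 2 = 162
  C: 9 × 8 × 8 = 576
  D: 5 × 2 × 7 = 70
  E: 2 × 6 × 4 = 48
  F: 10 × 5 × 9 = 450
  G: 8 × 3 × 4 = 96
Highest RPN is 576 → C.

C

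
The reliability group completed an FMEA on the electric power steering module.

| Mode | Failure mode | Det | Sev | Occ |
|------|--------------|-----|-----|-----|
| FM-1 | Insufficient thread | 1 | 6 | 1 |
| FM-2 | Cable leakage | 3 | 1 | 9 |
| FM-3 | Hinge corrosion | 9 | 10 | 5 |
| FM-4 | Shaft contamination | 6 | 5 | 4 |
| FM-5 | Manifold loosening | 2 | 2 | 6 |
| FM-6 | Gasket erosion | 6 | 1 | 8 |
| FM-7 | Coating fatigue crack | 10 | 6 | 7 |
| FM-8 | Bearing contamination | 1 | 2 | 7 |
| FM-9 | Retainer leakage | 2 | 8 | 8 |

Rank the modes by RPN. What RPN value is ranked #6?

RPN = Severity × Occurrence × Detection:
  FM-1: 6 × 1 × 1 = 6
  FM-2: 1 × 9 × 3 = 27
  FM-3: 10 × 5 × 9 = 450
  FM-4: 5 × 4 × 6 = 120
  FM-5: 2 × 6 × 2 = 24
  FM-6: 1 × 8 × 6 = 48
  FM-7: 6 × 7 × 10 = 420
  FM-8: 2 × 7 × 1 = 14
  FM-9: 8 × 8 × 2 = 128
Sorted descending: 450, 420, 128, 120, 48, 27, 24, 14, 6.
The sixth-highest RPN is 27 (FM-2).

27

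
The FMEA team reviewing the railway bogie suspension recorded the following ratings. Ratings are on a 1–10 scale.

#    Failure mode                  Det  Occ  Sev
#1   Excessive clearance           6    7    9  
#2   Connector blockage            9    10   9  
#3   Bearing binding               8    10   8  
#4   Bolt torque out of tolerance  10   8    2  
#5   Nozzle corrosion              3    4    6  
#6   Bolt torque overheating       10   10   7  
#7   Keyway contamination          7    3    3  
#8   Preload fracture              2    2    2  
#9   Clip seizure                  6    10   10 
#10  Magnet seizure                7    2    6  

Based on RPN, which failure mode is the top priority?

#2

RPN = Severity × Occurrence × Detection:
  #1: 9 × 7 × 6 = 378
  #2: 9 × 10 × 9 = 810
  #3: 8 × 10 × 8 = 640
  #4: 2 × 8 × 10 = 160
  #5: 6 × 4 × 3 = 72
  #6: 7 × 10 × 10 = 700
  #7: 3 × 3 × 7 = 63
  #8: 2 × 2 × 2 = 8
  #9: 10 × 10 × 6 = 600
  #10: 6 × 2 × 7 = 84
Highest RPN is 810 → #2.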